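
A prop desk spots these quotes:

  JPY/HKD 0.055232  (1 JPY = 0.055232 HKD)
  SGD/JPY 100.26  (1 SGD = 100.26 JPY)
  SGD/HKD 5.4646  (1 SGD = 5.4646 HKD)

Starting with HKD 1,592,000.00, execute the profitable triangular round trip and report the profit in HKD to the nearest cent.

Profitable loop is HKD → SGD → JPY → HKD:
HKD 1,592,000.00 ÷ 5.4646 = SGD 291,329.65
SGD 291,329.65 × 100.26 = JPY 29,208,711
JPY 29,208,711 × 0.055232 = HKD 1,613,255.50
Profit = HKD 1,613,255.50 − HKD 1,592,000.00

Profit: HKD 21,255.50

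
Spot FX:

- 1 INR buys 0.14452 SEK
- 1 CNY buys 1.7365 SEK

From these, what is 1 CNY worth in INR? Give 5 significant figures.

CNY/INR = 12.016

1 CNY × 1.7365 = 1.7365 SEK
1.7365 SEK ÷ 0.14452 = 12.0156 INR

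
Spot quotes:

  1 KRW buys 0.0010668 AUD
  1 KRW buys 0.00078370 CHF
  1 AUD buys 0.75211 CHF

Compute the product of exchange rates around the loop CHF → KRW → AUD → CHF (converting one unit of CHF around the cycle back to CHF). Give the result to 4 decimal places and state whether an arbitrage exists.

1.0238 (arbitrage exists)

Around CHF → KRW → AUD → CHF: 1 ÷ 0.00078370 × 0.0010668 × 0.75211 = 1.023799
Product > 1; profitable direction is CHF → KRW → AUD → CHF.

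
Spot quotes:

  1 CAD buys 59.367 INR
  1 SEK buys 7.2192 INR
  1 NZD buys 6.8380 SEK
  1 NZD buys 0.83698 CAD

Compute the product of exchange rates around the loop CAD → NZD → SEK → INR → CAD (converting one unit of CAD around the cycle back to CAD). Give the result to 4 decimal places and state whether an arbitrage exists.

0.9935 (arbitrage exists)

Around CAD → NZD → SEK → INR → CAD: 1 ÷ 0.83698 × 6.8380 × 7.2192 ÷ 59.367 = 0.993477
Product < 1; profitable direction is CAD → INR → SEK → NZD → CAD.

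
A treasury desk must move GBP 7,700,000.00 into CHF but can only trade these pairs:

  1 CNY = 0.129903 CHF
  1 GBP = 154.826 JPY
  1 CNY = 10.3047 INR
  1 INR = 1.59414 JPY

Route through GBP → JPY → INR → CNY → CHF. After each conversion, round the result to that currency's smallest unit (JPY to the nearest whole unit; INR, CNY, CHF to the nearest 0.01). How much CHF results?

GBP 7,700,000.00 × 154.826 = JPY 1,192,160,200
JPY 1,192,160,200 ÷ 1.59414 = INR 747,839,085.65
INR 747,839,085.65 ÷ 10.3047 = CNY 72,572,620.81
CNY 72,572,620.81 × 0.129903 = CHF 9,427,401.16

CHF 9,427,401.16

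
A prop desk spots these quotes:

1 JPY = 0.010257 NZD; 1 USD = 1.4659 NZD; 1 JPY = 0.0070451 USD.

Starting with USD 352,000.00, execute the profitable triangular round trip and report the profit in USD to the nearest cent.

Profitable loop is USD → NZD → JPY → USD:
USD 352,000.00 × 1.4659 = NZD 515,996.80
NZD 515,996.80 ÷ 0.010257 = JPY 50,306,795
JPY 50,306,795 × 0.0070451 = USD 354,416.40
Profit = USD 354,416.40 − USD 352,000.00

Profit: USD 2,416.40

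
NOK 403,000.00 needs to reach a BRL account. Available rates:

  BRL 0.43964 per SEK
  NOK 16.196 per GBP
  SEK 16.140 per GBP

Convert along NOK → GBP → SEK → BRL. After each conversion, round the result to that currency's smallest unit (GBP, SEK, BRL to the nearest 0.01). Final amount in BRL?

BRL 176,562.33

NOK 403,000.00 ÷ 16.196 = GBP 24,882.69
GBP 24,882.69 × 16.140 = SEK 401,606.62
SEK 401,606.62 × 0.43964 = BRL 176,562.33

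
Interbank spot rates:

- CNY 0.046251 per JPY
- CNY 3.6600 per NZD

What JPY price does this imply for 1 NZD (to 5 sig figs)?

1 NZD × 3.6600 = 3.66 CNY
3.66 CNY ÷ 0.046251 = 79.1334 JPY

NZD/JPY = 79.133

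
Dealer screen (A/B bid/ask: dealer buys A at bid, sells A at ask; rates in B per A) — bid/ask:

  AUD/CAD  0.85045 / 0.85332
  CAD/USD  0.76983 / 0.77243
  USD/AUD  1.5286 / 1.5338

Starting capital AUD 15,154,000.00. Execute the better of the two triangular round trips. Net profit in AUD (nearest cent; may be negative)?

Best loop AUD → CAD → USD → AUD:
AUD 15,154,000.00 × 0.85045 (sell AUD at bid) = CAD 12,887,719.30
CAD 12,887,719.30 × 0.76983 (sell CAD at bid) = USD 9,921,352.95
USD 9,921,352.95 × 1.5286 (sell USD at bid) = AUD 15,165,780.12

Net profit: AUD 11,780.12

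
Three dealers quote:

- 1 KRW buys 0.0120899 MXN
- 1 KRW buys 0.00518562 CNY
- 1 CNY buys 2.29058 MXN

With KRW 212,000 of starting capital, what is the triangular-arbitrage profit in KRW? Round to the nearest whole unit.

Profitable loop is KRW → MXN → CNY → KRW:
KRW 212,000 × 0.0120899 = MXN 2,563.06
MXN 2,563.06 ÷ 2.29058 = CNY 1,118.96
CNY 1,118.96 ÷ 0.00518562 = KRW 215,781
Profit = KRW 215,781 − KRW 212,000

Profit: KRW 3,781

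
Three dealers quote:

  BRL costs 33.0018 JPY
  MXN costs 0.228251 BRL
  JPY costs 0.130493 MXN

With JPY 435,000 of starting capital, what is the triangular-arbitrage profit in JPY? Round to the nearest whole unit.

Profit: JPY 7,539

Profitable loop is JPY → BRL → MXN → JPY:
JPY 435,000 ÷ 33.0018 = BRL 13,181.10
BRL 13,181.10 ÷ 0.228251 = MXN 57,748.26
MXN 57,748.26 ÷ 0.130493 = JPY 442,539
Profit = JPY 442,539 − JPY 435,000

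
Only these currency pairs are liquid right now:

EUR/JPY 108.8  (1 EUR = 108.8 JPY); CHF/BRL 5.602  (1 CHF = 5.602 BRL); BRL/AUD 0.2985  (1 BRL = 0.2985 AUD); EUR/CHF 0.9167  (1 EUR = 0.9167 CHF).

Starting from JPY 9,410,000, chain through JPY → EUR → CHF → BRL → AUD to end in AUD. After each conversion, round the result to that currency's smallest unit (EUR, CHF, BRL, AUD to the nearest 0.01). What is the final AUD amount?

AUD 132,579.20

JPY 9,410,000 ÷ 108.8 = EUR 86,488.97
EUR 86,488.97 × 0.9167 = CHF 79,284.44
CHF 79,284.44 × 5.602 = BRL 444,151.43
BRL 444,151.43 × 0.2985 = AUD 132,579.20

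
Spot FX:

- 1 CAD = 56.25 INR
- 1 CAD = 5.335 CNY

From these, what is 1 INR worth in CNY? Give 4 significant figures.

INR/CNY = 0.09484

1 INR ÷ 56.25 = 0.0177778 CAD
0.0177778 CAD × 5.335 = 0.0948444 CNY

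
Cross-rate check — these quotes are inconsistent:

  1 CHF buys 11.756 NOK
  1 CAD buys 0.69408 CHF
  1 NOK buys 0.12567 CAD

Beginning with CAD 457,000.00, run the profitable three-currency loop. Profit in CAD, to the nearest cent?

Profit: CAD 11,615.80

Profitable loop is CAD → CHF → NOK → CAD:
CAD 457,000.00 × 0.69408 = CHF 317,194.56
CHF 317,194.56 × 11.756 = NOK 3,728,939.25
NOK 3,728,939.25 × 0.12567 = CAD 468,615.80
Profit = CAD 468,615.80 − CAD 457,000.00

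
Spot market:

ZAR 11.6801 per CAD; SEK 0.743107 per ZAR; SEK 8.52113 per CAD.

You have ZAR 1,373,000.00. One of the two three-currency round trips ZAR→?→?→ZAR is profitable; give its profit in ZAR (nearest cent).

Profit: ZAR 25,528.30

Profitable loop is ZAR → SEK → CAD → ZAR:
ZAR 1,373,000.00 × 0.743107 = SEK 1,020,285.91
SEK 1,020,285.91 ÷ 8.52113 = CAD 119,735.99
CAD 119,735.99 × 11.6801 = ZAR 1,398,528.30
Profit = ZAR 1,398,528.30 − ZAR 1,373,000.00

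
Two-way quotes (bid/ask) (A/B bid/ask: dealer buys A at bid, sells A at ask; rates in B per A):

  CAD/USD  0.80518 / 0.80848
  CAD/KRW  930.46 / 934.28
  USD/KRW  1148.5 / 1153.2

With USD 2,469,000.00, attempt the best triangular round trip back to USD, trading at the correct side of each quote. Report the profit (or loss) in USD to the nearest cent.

Best loop USD → CAD → KRW → USD:
USD 2,469,000.00 ÷ 0.80848 (buy CAD at ask) = CAD 3,053,878.88
CAD 3,053,878.88 × 930.46 (sell CAD at bid) = KRW 2,841,512,146
KRW 2,841,512,146 ÷ 1153.2 (buy USD at ask) = USD 2,464,023.71

Net result: USD -4,976.29 (no profitable arbitrage after spreads)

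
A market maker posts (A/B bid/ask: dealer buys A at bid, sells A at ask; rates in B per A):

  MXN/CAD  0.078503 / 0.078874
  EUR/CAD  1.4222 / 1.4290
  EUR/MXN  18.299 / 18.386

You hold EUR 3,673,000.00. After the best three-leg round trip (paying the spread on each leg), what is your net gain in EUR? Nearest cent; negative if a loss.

Net profit: EUR 19,345.32

Best loop EUR → MXN → CAD → EUR:
EUR 3,673,000.00 × 18.299 (sell EUR at bid) = MXN 67,212,227.00
MXN 67,212,227.00 × 0.078503 (sell MXN at bid) = CAD 5,276,361.46
CAD 5,276,361.46 ÷ 1.4290 (buy EUR at ask) = EUR 3,692,345.32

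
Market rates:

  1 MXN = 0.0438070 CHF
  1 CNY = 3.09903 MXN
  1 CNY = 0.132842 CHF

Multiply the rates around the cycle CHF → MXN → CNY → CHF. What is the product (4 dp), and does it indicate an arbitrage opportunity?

0.9785 (arbitrage exists)

Around CHF → MXN → CNY → CHF: 1 ÷ 0.0438070 ÷ 3.09903 × 0.132842 = 0.978512
Product < 1; profitable direction is CHF → CNY → MXN → CHF.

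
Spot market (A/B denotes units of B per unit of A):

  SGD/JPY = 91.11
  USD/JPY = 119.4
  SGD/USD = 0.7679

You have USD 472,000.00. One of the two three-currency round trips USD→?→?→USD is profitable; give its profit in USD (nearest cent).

Profitable loop is USD → JPY → SGD → USD:
USD 472,000.00 × 119.4 = JPY 56,356,800
JPY 56,356,800 ÷ 91.11 = SGD 618,557.79
SGD 618,557.79 × 0.7679 = USD 474,990.52
Profit = USD 474,990.52 − USD 472,000.00

Profit: USD 2,990.52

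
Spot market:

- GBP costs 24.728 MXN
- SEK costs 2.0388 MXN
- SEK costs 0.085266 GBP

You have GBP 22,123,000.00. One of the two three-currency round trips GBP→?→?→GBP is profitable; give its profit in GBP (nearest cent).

Profitable loop is GBP → MXN → SEK → GBP:
GBP 22,123,000.00 × 24.728 = MXN 547,057,544.00
MXN 547,057,544.00 ÷ 2.0388 = SEK 268,323,299.98
SEK 268,323,299.98 × 0.085266 = GBP 22,878,854.50
Profit = GBP 22,878,854.50 − GBP 22,123,000.00

Profit: GBP 755,854.50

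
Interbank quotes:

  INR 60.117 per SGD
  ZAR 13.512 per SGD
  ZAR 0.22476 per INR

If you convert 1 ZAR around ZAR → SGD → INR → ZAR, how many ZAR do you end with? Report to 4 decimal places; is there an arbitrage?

Around ZAR → SGD → INR → ZAR: 1 ÷ 13.512 × 60.117 × 0.22476 = 0.999992
Product ≈ 1 (deviation 0.001%, within rounding noise).

1.0000 (no arbitrage)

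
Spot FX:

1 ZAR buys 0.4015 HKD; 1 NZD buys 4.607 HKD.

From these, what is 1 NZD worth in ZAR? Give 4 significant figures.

NZD/ZAR = 11.47

1 NZD × 4.607 = 4.607 HKD
4.607 HKD ÷ 0.4015 = 11.4745 ZAR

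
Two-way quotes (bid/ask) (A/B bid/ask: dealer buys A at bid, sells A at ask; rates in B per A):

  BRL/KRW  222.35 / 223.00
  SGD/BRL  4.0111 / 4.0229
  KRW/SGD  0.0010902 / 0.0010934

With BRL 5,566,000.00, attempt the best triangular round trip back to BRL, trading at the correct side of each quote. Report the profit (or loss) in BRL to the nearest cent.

Best loop BRL → SGD → KRW → BRL:
BRL 5,566,000.00 ÷ 4.0229 (buy SGD at ask) = SGD 1,383,579.01
SGD 1,383,579.01 ÷ 0.0010934 (buy KRW at ask) = KRW 1,265,391,449
KRW 1,265,391,449 ÷ 223.00 (buy BRL at ask) = BRL 5,674,401.12

Net profit: BRL 108,401.12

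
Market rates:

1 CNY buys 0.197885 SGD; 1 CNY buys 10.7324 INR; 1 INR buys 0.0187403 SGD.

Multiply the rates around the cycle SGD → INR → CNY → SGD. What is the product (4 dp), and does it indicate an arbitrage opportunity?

0.9839 (arbitrage exists)

Around SGD → INR → CNY → SGD: 1 ÷ 0.0187403 ÷ 10.7324 × 0.197885 = 0.983874
Product < 1; profitable direction is SGD → CNY → INR → SGD.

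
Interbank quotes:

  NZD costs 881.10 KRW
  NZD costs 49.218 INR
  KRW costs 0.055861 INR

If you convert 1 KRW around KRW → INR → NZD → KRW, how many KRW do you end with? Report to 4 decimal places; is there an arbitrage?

Around KRW → INR → NZD → KRW: 1 × 0.055861 ÷ 49.218 × 881.10 = 1.000023
Product ≈ 1 (deviation 0.002%, within rounding noise).

1.0000 (no arbitrage)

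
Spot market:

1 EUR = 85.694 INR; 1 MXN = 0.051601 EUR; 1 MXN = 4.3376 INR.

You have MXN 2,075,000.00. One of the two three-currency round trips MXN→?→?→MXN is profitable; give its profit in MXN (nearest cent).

Profit: MXN 40,325.16

Profitable loop is MXN → EUR → INR → MXN:
MXN 2,075,000.00 × 0.051601 = EUR 107,072.07
EUR 107,072.07 × 85.694 = INR 9,175,434.40
INR 9,175,434.40 ÷ 4.3376 = MXN 2,115,325.16
Profit = MXN 2,115,325.16 − MXN 2,075,000.00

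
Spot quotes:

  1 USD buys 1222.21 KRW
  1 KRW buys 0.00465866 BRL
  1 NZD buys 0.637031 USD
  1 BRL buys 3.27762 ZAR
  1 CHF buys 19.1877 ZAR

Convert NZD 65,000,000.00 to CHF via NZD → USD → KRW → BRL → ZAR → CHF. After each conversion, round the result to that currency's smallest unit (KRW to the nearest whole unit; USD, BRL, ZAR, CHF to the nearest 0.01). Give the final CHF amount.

CHF 40,273,229.18

NZD 65,000,000.00 × 0.637031 = USD 41,407,015.00
USD 41,407,015.00 × 1222.21 = KRW 50,608,067,803
KRW 50,608,067,803 × 0.00465866 = BRL 235,765,781.15
BRL 235,765,781.15 × 3.27762 = ZAR 772,750,639.61
ZAR 772,750,639.61 ÷ 19.1877 = CHF 40,273,229.18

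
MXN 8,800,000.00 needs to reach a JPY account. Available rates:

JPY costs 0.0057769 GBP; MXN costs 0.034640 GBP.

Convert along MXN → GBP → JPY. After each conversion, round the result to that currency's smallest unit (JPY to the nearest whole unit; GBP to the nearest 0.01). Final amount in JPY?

JPY 52,767,401

MXN 8,800,000.00 × 0.034640 = GBP 304,832.00
GBP 304,832.00 ÷ 0.0057769 = JPY 52,767,401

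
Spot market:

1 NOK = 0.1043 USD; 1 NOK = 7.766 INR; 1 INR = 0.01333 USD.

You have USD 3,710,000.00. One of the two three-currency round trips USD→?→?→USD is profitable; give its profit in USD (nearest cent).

Profit: USD 27,925.85

Profitable loop is USD → INR → NOK → USD:
USD 3,710,000.00 ÷ 0.01333 = INR 278,319,579.89
INR 278,319,579.89 ÷ 7.766 = NOK 35,838,215.28
NOK 35,838,215.28 × 0.1043 = USD 3,737,925.85
Profit = USD 3,737,925.85 − USD 3,710,000.00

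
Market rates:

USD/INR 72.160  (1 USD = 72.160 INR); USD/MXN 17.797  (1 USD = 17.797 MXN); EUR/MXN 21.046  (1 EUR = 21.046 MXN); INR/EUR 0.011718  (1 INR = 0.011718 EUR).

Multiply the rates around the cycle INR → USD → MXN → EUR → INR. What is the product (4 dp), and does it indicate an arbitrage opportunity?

Around INR → USD → MXN → EUR → INR: 1 ÷ 72.160 × 17.797 ÷ 21.046 ÷ 0.011718 = 1.000063
Product ≈ 1 (deviation 0.006%, within rounding noise).

1.0001 (no arbitrage)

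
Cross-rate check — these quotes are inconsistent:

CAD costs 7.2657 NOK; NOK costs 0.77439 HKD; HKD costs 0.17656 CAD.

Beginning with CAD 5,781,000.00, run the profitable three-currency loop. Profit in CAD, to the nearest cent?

Profit: CAD 38,336.24

Profitable loop is CAD → HKD → NOK → CAD:
CAD 5,781,000.00 ÷ 0.17656 = HKD 32,742,410.51
HKD 32,742,410.51 ÷ 0.77439 = NOK 42,281,551.30
NOK 42,281,551.30 ÷ 7.2657 = CAD 5,819,336.24
Profit = CAD 5,819,336.24 − CAD 5,781,000.00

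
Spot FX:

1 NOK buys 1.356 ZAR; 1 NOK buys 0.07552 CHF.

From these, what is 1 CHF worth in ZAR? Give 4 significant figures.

1 CHF ÷ 0.07552 = 13.2415 NOK
13.2415 NOK × 1.356 = 17.9555 ZAR

CHF/ZAR = 17.96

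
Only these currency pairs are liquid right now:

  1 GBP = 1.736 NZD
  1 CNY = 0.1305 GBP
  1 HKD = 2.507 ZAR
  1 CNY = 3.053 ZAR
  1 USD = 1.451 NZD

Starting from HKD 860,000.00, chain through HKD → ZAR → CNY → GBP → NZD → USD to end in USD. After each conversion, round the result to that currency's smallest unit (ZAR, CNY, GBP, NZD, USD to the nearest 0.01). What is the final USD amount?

HKD 860,000.00 × 2.507 = ZAR 2,156,020.00
ZAR 2,156,020.00 ÷ 3.053 = CNY 706,197.18
CNY 706,197.18 × 0.1305 = GBP 92,158.73
GBP 92,158.73 × 1.736 = NZD 159,987.56
NZD 159,987.56 ÷ 1.451 = USD 110,260.21

USD 110,260.21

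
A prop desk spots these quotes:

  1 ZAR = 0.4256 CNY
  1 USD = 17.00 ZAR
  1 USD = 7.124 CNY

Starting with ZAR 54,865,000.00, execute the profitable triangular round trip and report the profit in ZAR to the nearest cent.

Profit: ZAR 856,399.21

Profitable loop is ZAR → CNY → USD → ZAR:
ZAR 54,865,000.00 × 0.4256 = CNY 23,350,544.00
CNY 23,350,544.00 ÷ 7.124 = USD 3,277,729.37
USD 3,277,729.37 × 17.00 = ZAR 55,721,399.21
Profit = ZAR 55,721,399.21 − ZAR 54,865,000.00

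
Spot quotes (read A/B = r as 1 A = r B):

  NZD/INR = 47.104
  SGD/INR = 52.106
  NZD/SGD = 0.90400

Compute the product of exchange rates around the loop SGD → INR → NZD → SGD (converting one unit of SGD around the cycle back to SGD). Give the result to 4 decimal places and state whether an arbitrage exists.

1.0000 (no arbitrage)

Around SGD → INR → NZD → SGD: 1 × 52.106 ÷ 47.104 × 0.90400 = 0.999996
Product ≈ 1 (deviation 0.000%, within rounding noise).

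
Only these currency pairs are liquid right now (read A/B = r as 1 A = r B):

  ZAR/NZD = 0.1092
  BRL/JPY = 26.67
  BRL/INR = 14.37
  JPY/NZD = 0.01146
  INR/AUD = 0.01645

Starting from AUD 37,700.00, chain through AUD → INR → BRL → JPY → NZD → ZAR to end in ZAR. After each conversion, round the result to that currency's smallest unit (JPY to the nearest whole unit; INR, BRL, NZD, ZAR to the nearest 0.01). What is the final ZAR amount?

AUD 37,700.00 ÷ 0.01645 = INR 2,291,793.31
INR 2,291,793.31 ÷ 14.37 = BRL 159,484.57
BRL 159,484.57 × 26.67 = JPY 4,253,453
JPY 4,253,453 × 0.01146 = NZD 48,744.57
NZD 48,744.57 ÷ 0.1092 = ZAR 446,378.85

ZAR 446,378.85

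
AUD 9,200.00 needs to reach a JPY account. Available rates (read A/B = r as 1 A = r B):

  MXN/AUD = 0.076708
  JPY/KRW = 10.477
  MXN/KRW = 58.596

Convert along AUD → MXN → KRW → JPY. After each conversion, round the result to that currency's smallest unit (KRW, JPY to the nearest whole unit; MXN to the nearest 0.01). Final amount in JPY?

JPY 670,777

AUD 9,200.00 ÷ 0.076708 = MXN 119,935.34
MXN 119,935.34 × 58.596 = KRW 7,027,731
KRW 7,027,731 ÷ 10.477 = JPY 670,777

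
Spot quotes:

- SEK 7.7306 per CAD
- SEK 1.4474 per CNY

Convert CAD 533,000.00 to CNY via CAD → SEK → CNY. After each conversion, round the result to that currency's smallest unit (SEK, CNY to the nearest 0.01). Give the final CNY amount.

CAD 533,000.00 × 7.7306 = SEK 4,120,409.80
SEK 4,120,409.80 ÷ 1.4474 = CNY 2,846,766.48

CNY 2,846,766.48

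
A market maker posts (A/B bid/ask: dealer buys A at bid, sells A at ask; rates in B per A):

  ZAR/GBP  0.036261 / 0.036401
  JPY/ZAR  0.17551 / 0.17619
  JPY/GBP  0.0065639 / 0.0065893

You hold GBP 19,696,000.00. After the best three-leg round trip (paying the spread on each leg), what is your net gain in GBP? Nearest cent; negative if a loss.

Best loop GBP → ZAR → JPY → GBP:
GBP 19,696,000.00 ÷ 0.036401 (buy ZAR at ask) = ZAR 541,084,036.15
ZAR 541,084,036.15 ÷ 0.17619 (buy JPY at ask) = JPY 3,071,025,803
JPY 3,071,025,803 × 0.0065639 (sell JPY at bid) = GBP 20,157,906.27

Net profit: GBP 461,906.27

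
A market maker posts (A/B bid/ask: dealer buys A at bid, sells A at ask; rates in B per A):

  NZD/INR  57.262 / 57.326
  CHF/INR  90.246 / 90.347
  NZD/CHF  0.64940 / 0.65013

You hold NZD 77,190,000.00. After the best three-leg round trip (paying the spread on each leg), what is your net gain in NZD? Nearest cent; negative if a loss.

Net profit: NZD 1,723,198.68

Best loop NZD → CHF → INR → NZD:
NZD 77,190,000.00 × 0.64940 (sell NZD at bid) = CHF 50,127,186.00
CHF 50,127,186.00 × 90.246 (sell CHF at bid) = INR 4,523,778,027.76
INR 4,523,778,027.76 ÷ 57.326 (buy NZD at ask) = NZD 78,913,198.68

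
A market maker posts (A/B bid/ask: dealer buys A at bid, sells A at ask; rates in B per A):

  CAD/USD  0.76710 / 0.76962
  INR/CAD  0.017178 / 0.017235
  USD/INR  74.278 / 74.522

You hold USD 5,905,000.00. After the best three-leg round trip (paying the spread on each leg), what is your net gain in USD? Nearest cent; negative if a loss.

Best loop USD → CAD → INR → USD:
USD 5,905,000.00 ÷ 0.76962 (buy CAD at ask) = CAD 7,672,617.66
CAD 7,672,617.66 ÷ 0.017235 (buy INR at ask) = INR 445,176,539.34
INR 445,176,539.34 ÷ 74.522 (buy USD at ask) = USD 5,973,759.95

Net profit: USD 68,759.95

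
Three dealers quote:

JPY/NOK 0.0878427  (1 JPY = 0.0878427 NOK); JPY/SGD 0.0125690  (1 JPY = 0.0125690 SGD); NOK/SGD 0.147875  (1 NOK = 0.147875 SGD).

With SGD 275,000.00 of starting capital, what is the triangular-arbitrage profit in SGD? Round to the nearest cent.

Profitable loop is SGD → JPY → NOK → SGD:
SGD 275,000.00 ÷ 0.0125690 = JPY 21,879,227
JPY 21,879,227 × 0.0878427 = NOK 1,921,930.34
NOK 1,921,930.34 × 0.147875 = SGD 284,205.45
Profit = SGD 284,205.45 − SGD 275,000.00

Profit: SGD 9,205.45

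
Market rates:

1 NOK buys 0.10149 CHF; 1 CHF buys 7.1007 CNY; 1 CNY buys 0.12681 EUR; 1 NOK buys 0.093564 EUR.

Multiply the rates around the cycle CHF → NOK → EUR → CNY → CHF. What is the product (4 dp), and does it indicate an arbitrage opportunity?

1.0238 (arbitrage exists)

Around CHF → NOK → EUR → CNY → CHF: 1 ÷ 0.10149 × 0.093564 ÷ 0.12681 ÷ 7.1007 = 1.023837
Product > 1; profitable direction is CHF → NOK → EUR → CNY → CHF.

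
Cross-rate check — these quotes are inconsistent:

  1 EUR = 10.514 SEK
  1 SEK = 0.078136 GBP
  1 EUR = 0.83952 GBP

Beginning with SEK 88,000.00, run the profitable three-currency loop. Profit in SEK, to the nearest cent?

Profit: SEK 1,927.92

Profitable loop is SEK → EUR → GBP → SEK:
SEK 88,000.00 ÷ 10.514 = EUR 8,369.79
EUR 8,369.79 × 0.83952 = GBP 7,026.61
GBP 7,026.61 ÷ 0.078136 = SEK 89,927.92
Profit = SEK 89,927.92 − SEK 88,000.00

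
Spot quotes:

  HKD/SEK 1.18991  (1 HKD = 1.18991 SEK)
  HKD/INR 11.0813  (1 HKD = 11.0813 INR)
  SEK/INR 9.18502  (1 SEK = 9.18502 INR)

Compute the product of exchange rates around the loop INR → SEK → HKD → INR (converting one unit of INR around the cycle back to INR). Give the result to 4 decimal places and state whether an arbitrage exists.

Around INR → SEK → HKD → INR: 1 ÷ 9.18502 ÷ 1.18991 × 11.0813 = 1.013903
Product > 1; profitable direction is INR → SEK → HKD → INR.

1.0139 (arbitrage exists)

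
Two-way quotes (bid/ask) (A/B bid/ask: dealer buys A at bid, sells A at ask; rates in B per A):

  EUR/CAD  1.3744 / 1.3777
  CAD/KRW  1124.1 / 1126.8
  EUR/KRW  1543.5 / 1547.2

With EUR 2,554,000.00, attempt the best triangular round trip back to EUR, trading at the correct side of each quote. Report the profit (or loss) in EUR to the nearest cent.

Best loop EUR → CAD → KRW → EUR:
EUR 2,554,000.00 × 1.3744 (sell EUR at bid) = CAD 3,510,217.60
CAD 3,510,217.60 × 1124.1 (sell CAD at bid) = KRW 3,945,835,604
KRW 3,945,835,604 ÷ 1547.2 (buy EUR at ask) = EUR 2,550,307.40

Net result: EUR -3,692.60 (no profitable arbitrage after spreads)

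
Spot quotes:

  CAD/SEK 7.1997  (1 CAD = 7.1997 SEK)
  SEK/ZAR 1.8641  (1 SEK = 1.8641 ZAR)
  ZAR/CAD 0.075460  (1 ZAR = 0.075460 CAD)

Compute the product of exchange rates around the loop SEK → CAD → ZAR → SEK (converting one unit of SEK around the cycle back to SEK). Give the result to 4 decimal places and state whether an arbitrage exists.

Around SEK → CAD → ZAR → SEK: 1 ÷ 7.1997 ÷ 0.075460 ÷ 1.8641 = 0.987415
Product < 1; profitable direction is SEK → ZAR → CAD → SEK.

0.9874 (arbitrage exists)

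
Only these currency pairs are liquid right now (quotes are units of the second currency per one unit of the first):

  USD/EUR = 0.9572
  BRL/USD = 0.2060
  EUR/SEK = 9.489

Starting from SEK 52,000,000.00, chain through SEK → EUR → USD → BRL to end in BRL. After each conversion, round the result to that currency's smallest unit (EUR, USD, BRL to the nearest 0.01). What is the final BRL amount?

SEK 52,000,000.00 ÷ 9.489 = EUR 5,480,029.51
EUR 5,480,029.51 ÷ 0.9572 = USD 5,725,062.17
USD 5,725,062.17 ÷ 0.2060 = BRL 27,791,563.93

BRL 27,791,563.93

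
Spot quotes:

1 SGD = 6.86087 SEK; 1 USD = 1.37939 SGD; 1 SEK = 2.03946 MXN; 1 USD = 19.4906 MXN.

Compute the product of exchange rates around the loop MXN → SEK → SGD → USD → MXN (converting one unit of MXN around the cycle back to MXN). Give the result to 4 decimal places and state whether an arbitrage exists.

1.0098 (arbitrage exists)

Around MXN → SEK → SGD → USD → MXN: 1 ÷ 2.03946 ÷ 6.86087 ÷ 1.37939 × 19.4906 = 1.009820
Product > 1; profitable direction is MXN → SEK → SGD → USD → MXN.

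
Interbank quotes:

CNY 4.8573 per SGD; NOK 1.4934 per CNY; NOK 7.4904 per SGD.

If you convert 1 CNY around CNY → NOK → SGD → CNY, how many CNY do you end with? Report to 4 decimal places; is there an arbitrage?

0.9684 (arbitrage exists)

Around CNY → NOK → SGD → CNY: 1 × 1.4934 ÷ 7.4904 × 4.8573 = 0.968425
Product < 1; profitable direction is CNY → SGD → NOK → CNY.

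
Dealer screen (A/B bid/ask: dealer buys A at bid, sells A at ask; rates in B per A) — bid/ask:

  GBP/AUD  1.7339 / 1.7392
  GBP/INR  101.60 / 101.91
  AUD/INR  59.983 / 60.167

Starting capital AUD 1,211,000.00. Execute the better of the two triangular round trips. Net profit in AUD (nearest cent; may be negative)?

Best loop AUD → INR → GBP → AUD:
AUD 1,211,000.00 × 59.983 (sell AUD at bid) = INR 72,639,413.00
INR 72,639,413.00 ÷ 101.91 (buy GBP at ask) = GBP 712,780.03
GBP 712,780.03 × 1.7339 (sell GBP at bid) = AUD 1,235,889.30

Net profit: AUD 24,889.30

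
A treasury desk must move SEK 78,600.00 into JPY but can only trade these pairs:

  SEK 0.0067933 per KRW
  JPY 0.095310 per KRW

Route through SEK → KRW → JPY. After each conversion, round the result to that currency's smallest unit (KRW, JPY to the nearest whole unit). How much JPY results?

JPY 1,102,758

SEK 78,600.00 ÷ 0.0067933 = KRW 11,570,224
KRW 11,570,224 × 0.095310 = JPY 1,102,758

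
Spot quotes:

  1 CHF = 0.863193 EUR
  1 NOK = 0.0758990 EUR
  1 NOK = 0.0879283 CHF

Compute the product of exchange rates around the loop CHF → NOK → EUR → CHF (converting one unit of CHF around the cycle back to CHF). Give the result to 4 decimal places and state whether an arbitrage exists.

Around CHF → NOK → EUR → CHF: 1 ÷ 0.0879283 × 0.0758990 ÷ 0.863193 = 0.999999
Product ≈ 1 (deviation 0.000%, within rounding noise).

1.0000 (no arbitrage)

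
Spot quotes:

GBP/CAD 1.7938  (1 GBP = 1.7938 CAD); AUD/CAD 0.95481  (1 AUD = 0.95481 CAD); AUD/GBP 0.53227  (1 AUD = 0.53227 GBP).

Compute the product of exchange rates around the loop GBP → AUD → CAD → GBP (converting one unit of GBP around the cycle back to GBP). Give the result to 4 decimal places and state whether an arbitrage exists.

Around GBP → AUD → CAD → GBP: 1 ÷ 0.53227 × 0.95481 ÷ 1.7938 = 1.000025
Product ≈ 1 (deviation 0.003%, within rounding noise).

1.0000 (no arbitrage)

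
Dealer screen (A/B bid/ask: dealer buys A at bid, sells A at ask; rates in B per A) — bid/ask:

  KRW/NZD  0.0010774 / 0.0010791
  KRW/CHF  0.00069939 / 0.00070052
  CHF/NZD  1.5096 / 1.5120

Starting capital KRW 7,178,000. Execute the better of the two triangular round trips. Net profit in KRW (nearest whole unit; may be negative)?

Best loop KRW → NZD → CHF → KRW:
KRW 7,178,000 × 0.0010774 (sell KRW at bid) = NZD 7,733.58
NZD 7,733.58 ÷ 1.5120 (buy CHF at ask) = CHF 5,114.80
CHF 5,114.80 ÷ 0.00070052 (buy KRW at ask) = KRW 7,301,433

Net profit: KRW 123,433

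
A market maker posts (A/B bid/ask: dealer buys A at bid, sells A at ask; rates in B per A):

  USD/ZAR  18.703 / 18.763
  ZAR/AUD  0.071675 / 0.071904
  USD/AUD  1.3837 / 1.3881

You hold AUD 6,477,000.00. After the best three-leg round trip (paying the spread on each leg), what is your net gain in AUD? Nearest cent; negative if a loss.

Net profit: AUD 165,942.74

Best loop AUD → ZAR → USD → AUD:
AUD 6,477,000.00 ÷ 0.071904 (buy ZAR at ask) = ZAR 90,078,437.92
ZAR 90,078,437.92 ÷ 18.763 (buy USD at ask) = USD 4,800,854.76
USD 4,800,854.76 × 1.3837 (sell USD at bid) = AUD 6,642,942.74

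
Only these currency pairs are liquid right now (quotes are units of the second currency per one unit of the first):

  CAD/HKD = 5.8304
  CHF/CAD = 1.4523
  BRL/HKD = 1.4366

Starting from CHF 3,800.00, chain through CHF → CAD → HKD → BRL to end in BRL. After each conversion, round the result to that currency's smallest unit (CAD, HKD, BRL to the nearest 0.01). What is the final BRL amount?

CHF 3,800.00 × 1.4523 = CAD 5,518.74
CAD 5,518.74 × 5.8304 = HKD 32,176.46
HKD 32,176.46 ÷ 1.4366 = BRL 22,397.65

BRL 22,397.65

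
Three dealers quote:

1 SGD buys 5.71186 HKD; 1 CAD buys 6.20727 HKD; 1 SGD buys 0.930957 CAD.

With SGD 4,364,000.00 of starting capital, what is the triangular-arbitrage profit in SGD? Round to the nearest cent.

Profit: SGD 51,068.50

Profitable loop is SGD → CAD → HKD → SGD:
SGD 4,364,000.00 × 0.930957 = CAD 4,062,696.35
CAD 4,062,696.35 × 6.20727 = HKD 25,218,253.16
HKD 25,218,253.16 ÷ 5.71186 = SGD 4,415,068.50
Profit = SGD 4,415,068.50 − SGD 4,364,000.00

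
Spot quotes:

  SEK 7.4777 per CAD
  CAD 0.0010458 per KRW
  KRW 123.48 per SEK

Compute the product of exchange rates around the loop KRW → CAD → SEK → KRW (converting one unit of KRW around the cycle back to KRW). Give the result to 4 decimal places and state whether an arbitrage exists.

Around KRW → CAD → SEK → KRW: 1 × 0.0010458 × 7.4777 × 123.48 = 0.965636
Product < 1; profitable direction is KRW → SEK → CAD → KRW.

0.9656 (arbitrage exists)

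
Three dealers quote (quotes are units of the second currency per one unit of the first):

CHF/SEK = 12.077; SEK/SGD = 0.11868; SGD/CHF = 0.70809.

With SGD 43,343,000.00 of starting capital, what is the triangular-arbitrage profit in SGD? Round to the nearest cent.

Profitable loop is SGD → CHF → SEK → SGD:
SGD 43,343,000.00 × 0.70809 = CHF 30,690,744.87
CHF 30,690,744.87 × 12.077 = SEK 370,652,125.79
SEK 370,652,125.79 × 0.11868 = SGD 43,988,994.29
Profit = SGD 43,988,994.29 − SGD 43,343,000.00

Profit: SGD 645,994.29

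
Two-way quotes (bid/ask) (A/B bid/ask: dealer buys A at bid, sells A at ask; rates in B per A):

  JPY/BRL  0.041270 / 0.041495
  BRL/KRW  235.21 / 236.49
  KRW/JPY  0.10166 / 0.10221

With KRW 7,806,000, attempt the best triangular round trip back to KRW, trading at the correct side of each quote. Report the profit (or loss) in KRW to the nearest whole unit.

Net result: KRW -23,366 (no profitable arbitrage after spreads)

Best loop KRW → BRL → JPY → KRW:
KRW 7,806,000 ÷ 236.49 (buy BRL at ask) = BRL 33,007.74
BRL 33,007.74 ÷ 0.041495 (buy JPY at ask) = JPY 795,463
JPY 795,463 ÷ 0.10221 (buy KRW at ask) = KRW 7,782,634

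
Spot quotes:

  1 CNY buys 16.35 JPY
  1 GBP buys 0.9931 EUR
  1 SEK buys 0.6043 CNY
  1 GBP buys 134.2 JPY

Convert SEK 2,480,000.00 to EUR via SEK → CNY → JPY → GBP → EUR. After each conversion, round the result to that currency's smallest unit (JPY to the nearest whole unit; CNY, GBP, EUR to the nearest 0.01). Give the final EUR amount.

SEK 2,480,000.00 × 0.6043 = CNY 1,498,664.00
CNY 1,498,664.00 × 16.35 = JPY 24,503,156
JPY 24,503,156 ÷ 134.2 = GBP 182,586.86
GBP 182,586.86 × 0.9931 = EUR 181,327.01

EUR 181,327.01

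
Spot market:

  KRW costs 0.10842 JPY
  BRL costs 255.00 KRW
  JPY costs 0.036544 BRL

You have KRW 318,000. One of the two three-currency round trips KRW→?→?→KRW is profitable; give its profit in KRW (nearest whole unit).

Profitable loop is KRW → JPY → BRL → KRW:
KRW 318,000 × 0.10842 = JPY 34,478
JPY 34,478 × 0.036544 = BRL 1,259.95
BRL 1,259.95 × 255.00 = KRW 321,287
Profit = KRW 321,287 − KRW 318,000

Profit: KRW 3,287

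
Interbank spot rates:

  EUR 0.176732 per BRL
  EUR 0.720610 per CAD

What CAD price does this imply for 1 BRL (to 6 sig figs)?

1 BRL × 0.176732 = 0.176732 EUR
0.176732 EUR ÷ 0.720610 = 0.245253 CAD

BRL/CAD = 0.245253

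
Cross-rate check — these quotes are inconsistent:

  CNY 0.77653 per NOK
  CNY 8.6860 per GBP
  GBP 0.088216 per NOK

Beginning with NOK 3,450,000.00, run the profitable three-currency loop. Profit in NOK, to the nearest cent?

Profit: NOK 46,311.73

Profitable loop is NOK → CNY → GBP → NOK:
NOK 3,450,000.00 × 0.77653 = CNY 2,679,028.50
CNY 2,679,028.50 ÷ 8.6860 = GBP 308,430.64
GBP 308,430.64 ÷ 0.088216 = NOK 3,496,311.73
Profit = NOK 3,496,311.73 − NOK 3,450,000.00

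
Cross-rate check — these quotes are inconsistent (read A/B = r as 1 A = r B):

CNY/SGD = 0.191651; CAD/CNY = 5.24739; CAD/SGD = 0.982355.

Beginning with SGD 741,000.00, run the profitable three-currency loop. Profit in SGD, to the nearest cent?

Profit: SGD 17,584.88

Profitable loop is SGD → CAD → CNY → SGD:
SGD 741,000.00 ÷ 0.982355 = CAD 754,309.80
CAD 754,309.80 × 5.24739 = CNY 3,958,157.68
CNY 3,958,157.68 × 0.191651 = SGD 758,584.88
Profit = SGD 758,584.88 − SGD 741,000.00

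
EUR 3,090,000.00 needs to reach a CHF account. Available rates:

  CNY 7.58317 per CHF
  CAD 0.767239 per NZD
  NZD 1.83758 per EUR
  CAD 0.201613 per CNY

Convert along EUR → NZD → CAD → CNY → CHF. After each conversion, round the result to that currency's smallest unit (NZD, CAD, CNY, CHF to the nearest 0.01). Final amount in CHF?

EUR 3,090,000.00 × 1.83758 = NZD 5,678,122.20
NZD 5,678,122.20 × 0.767239 = CAD 4,356,476.80
CAD 4,356,476.80 ÷ 0.201613 = CNY 21,608,114.56
CNY 21,608,114.56 ÷ 7.58317 = CHF 2,849,483.07

CHF 2,849,483.07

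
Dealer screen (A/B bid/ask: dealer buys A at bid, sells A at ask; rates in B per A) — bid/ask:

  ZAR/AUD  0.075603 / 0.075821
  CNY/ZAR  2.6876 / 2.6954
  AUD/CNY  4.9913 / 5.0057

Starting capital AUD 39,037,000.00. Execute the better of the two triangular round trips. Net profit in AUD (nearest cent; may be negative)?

Net profit: AUD 553,753.73

Best loop AUD → CNY → ZAR → AUD:
AUD 39,037,000.00 × 4.9913 (sell AUD at bid) = CNY 194,845,378.10
CNY 194,845,378.10 × 2.6876 (sell CNY at bid) = ZAR 523,666,438.18
ZAR 523,666,438.18 × 0.075603 (sell ZAR at bid) = AUD 39,590,753.73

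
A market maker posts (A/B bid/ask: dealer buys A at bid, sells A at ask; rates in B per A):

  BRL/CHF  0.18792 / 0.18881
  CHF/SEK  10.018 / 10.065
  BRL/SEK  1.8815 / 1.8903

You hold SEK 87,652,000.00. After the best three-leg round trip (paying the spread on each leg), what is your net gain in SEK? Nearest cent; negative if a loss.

Net result: SEK -357,852.75 (no profitable arbitrage after spreads)

Best loop SEK → BRL → CHF → SEK:
SEK 87,652,000.00 ÷ 1.8903 (buy BRL at ask) = BRL 46,369,359.36
BRL 46,369,359.36 × 0.18792 (sell BRL at bid) = CHF 8,713,730.01
CHF 8,713,730.01 × 10.018 (sell CHF at bid) = SEK 87,294,147.25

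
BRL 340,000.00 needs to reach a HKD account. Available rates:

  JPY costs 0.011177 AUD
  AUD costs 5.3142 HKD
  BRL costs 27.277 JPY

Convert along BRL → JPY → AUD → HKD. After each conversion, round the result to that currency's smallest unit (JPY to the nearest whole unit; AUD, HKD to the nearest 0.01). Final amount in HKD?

BRL 340,000.00 × 27.277 = JPY 9,274,180
JPY 9,274,180 × 0.011177 = AUD 103,657.51
AUD 103,657.51 × 5.3142 = HKD 550,856.74

HKD 550,856.74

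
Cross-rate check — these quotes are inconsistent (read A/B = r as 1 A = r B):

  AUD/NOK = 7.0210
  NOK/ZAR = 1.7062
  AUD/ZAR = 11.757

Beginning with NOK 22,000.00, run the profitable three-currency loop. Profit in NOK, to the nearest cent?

Profitable loop is NOK → ZAR → AUD → NOK:
NOK 22,000.00 × 1.7062 = ZAR 37,536.40
ZAR 37,536.40 ÷ 11.757 = AUD 3,192.69
AUD 3,192.69 × 7.0210 = NOK 22,415.84
Profit = NOK 22,415.84 − NOK 22,000.00

Profit: NOK 415.84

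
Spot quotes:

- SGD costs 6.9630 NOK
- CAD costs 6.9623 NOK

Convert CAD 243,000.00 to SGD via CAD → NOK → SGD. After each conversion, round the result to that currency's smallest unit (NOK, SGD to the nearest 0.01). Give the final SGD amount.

SGD 242,975.57

CAD 243,000.00 × 6.9623 = NOK 1,691,838.90
NOK 1,691,838.90 ÷ 6.9630 = SGD 242,975.57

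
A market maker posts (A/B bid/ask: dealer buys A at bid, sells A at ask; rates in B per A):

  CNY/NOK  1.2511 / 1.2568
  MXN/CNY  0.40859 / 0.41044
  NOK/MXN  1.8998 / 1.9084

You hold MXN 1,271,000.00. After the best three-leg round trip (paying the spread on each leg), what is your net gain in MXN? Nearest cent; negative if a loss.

Best loop MXN → NOK → CNY → MXN:
MXN 1,271,000.00 ÷ 1.9084 (buy NOK at ask) = NOK 666,002.93
NOK 666,002.93 ÷ 1.2568 (buy CNY at ask) = CNY 529,919.58
CNY 529,919.58 ÷ 0.41044 (buy MXN at ask) = MXN 1,291,101.22

Net profit: MXN 20,101.22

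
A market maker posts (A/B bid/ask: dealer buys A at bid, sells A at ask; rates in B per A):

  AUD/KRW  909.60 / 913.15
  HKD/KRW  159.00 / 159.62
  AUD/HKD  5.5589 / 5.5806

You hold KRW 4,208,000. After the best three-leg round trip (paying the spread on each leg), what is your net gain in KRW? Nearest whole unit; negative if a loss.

Best loop KRW → HKD → AUD → KRW:
KRW 4,208,000 ÷ 159.62 (buy HKD at ask) = HKD 26,362.61
HKD 26,362.61 ÷ 5.5806 (buy AUD at ask) = AUD 4,723.97
AUD 4,723.97 × 909.60 (sell AUD at bid) = KRW 4,296,927

Net profit: KRW 88,927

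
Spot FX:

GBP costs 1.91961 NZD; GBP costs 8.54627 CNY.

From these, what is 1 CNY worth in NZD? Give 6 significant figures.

1 CNY ÷ 8.54627 = 0.11701 GBP
0.11701 GBP × 1.91961 = 0.224614 NZD

CNY/NZD = 0.224614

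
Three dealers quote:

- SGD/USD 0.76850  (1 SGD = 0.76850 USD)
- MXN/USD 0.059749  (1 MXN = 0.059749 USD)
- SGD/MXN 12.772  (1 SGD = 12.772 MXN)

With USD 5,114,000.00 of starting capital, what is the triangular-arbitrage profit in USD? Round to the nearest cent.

Profitable loop is USD → MXN → SGD → USD:
USD 5,114,000.00 ÷ 0.059749 = MXN 85,591,390.65
MXN 85,591,390.65 ÷ 12.772 = SGD 6,701,486.90
SGD 6,701,486.90 × 0.76850 = USD 5,150,092.68
Profit = USD 5,150,092.68 − USD 5,114,000.00

Profit: USD 36,092.68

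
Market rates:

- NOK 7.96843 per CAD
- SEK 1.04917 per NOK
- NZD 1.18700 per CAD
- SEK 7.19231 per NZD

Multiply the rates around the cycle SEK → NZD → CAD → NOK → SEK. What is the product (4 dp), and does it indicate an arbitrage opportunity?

0.9793 (arbitrage exists)

Around SEK → NZD → CAD → NOK → SEK: 1 ÷ 7.19231 ÷ 1.18700 × 7.96843 × 1.04917 = 0.979263
Product < 1; profitable direction is SEK → NOK → CAD → NZD → SEK.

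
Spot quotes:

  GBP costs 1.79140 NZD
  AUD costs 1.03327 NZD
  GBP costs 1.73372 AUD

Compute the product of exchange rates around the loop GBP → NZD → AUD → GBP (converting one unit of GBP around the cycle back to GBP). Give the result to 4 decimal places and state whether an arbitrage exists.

1.0000 (no arbitrage)

Around GBP → NZD → AUD → GBP: 1 × 1.79140 ÷ 1.03327 ÷ 1.73372 = 1.000000
Product ≈ 1 (deviation 0.000%, within rounding noise).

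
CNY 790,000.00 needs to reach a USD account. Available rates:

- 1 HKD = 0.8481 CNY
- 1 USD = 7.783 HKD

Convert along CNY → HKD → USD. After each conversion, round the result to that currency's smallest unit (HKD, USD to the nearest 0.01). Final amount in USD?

USD 119,683.15

CNY 790,000.00 ÷ 0.8481 = HKD 931,493.93
HKD 931,493.93 ÷ 7.783 = USD 119,683.15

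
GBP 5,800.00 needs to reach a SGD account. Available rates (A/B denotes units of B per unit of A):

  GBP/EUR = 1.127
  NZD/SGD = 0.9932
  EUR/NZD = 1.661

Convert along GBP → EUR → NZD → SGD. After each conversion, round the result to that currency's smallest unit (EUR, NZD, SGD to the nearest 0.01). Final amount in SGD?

GBP 5,800.00 × 1.127 = EUR 6,536.60
EUR 6,536.60 × 1.661 = NZD 10,857.29
NZD 10,857.29 × 0.9932 = SGD 10,783.46

SGD 10,783.46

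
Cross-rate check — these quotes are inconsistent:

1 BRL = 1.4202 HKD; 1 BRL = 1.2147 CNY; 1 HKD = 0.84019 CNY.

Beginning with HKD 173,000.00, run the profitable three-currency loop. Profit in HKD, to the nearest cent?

Profit: HKD 3,111.66

Profitable loop is HKD → BRL → CNY → HKD:
HKD 173,000.00 ÷ 1.4202 = BRL 121,813.83
BRL 121,813.83 × 1.2147 = CNY 147,967.26
CNY 147,967.26 ÷ 0.84019 = HKD 176,111.66
Profit = HKD 176,111.66 − HKD 173,000.00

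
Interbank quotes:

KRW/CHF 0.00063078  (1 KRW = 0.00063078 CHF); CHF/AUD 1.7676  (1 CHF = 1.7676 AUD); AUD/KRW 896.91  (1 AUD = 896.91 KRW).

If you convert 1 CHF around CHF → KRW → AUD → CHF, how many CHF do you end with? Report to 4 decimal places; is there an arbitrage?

Around CHF → KRW → AUD → CHF: 1 ÷ 0.00063078 ÷ 896.91 ÷ 1.7676 = 0.999975
Product ≈ 1 (deviation 0.002%, within rounding noise).

1.0000 (no arbitrage)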